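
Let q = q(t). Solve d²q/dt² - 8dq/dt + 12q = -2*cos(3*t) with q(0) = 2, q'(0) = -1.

Characteristic equation r² - 8r + 12 = 0 factors as (r - 2)(r - 6) = 0, so r = 2, 6.
Hence q_h = C1*exp(2*t) + C2*exp(6*t).
Try q_p = A*cos(3*t) + B*sin(3*t). Substituting and equating the coefficients of cos(3t) and sin(3t) gives A = -2/195, B = 16/195, so q_p = -2*cos(3*t)/195 + 16*sin(3*t)/195.
General solution: q = -2*cos(3*t)/195 + 16*sin(3*t)/195 + C1*exp(2*t) + C2*exp(6*t).
Apply the initial conditions: q(0) = -2/195 + C1 + C2 = 2 and q'(0) = 16/65 + 2*C1 + 6*C2 = -1. Solving gives C1 = 173/52, C2 = -79/60.

q = -79*exp(6*t)/60 - 2*cos(3*t)/195 + 16*sin(3*t)/195 + 173*exp(2*t)/52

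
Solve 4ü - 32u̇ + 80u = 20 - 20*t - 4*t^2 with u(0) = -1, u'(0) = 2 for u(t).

Divide through by 4: u'' - 8u' + 20u = 5 - t^2 - 5*t.
Characteristic equation r² - 8r + 20 = 0 has discriminant (-8)² - 4·(20) = -16 < 0, so r = 4 ± 2i.
Hence u_h = C1*cos(2*t)*exp(4*t) + C2*exp(4*t)*sin(2*t).
For the particular solution try u_p = A0 + A1*t + A2*t^2. Substituting and matching coefficients of each power of t gives A0 = 139/1000, A1 = -29/100, A2 = -1/20, so u_p = 139/1000 - 29*t/100 - t^2/20.
General solution: u = 139/1000 - 29*t/100 - t^2/20 + C1*cos(2*t)*exp(4*t) + C2*exp(4*t)*sin(2*t).
Apply the initial conditions: u(0) = 139/1000 + C1 = -1 and u'(0) = -29/100 + 2*C2 + 4*C1 = 2. Solving gives C1 = -1139/1000, C2 = 3423/1000.

u = 139/1000 - 29*t/100 - t**2/20 - 1139*cos(2*t)*exp(4*t)/1000 + 3423*exp(4*t)*sin(2*t)/1000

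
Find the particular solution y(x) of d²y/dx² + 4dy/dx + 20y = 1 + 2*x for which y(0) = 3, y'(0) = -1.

Characteristic equation r² + 4r + 20 = 0 has discriminant (4)² - 4·(20) = -64 < 0, so r = -2 ± 4i.
Hence y_h = C1*cos(4*x)*exp(-2*x) + C2*exp(-2*x)*sin(4*x).
For the particular solution try y_p = A0 + A1*x. Substituting and matching coefficients of each power of x gives A0 = 3/100, A1 = 1/10, so y_p = 3/100 + x/10.
General solution: y = 3/100 + x/10 + C1*cos(4*x)*exp(-2*x) + C2*exp(-2*x)*sin(4*x).
Apply the initial conditions: y(0) = 3/100 + C1 = 3 and y'(0) = 1/10 - 2*C1 + 4*C2 = -1. Solving gives C1 = 297/100, C2 = 121/100.

y = 3/100 + x/10 + 121*exp(-2*x)*sin(4*x)/100 + 297*cos(4*x)*exp(-2*x)/100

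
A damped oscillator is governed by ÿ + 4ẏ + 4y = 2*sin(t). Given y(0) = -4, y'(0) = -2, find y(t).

y = -92*exp(-2*t)/25 - 8*cos(t)/25 + 6*sin(t)/25 - 48*t*exp(-2*t)/5

Characteristic equation r² + 4r + 4 = 0 has discriminant (4)² - 4·(4) = 0, so r = -2 is a repeated root.
Hence y_h = (C1 + C2*t)*exp(-2*t).
Try y_p = A*cos(t) + B*sin(t). Substituting and equating the coefficients of cos(t) and sin(t) gives A = -8/25, B = 6/25, so y_p = -8*cos(t)/25 + 6*sin(t)/25.
General solution: y = -8*cos(t)/25 + 6*sin(t)/25 + C1*exp(-2*t) + C2*t*exp(-2*t).
Apply the initial conditions: y(0) = -8/25 + C1 = -4 and y'(0) = 6/25 + C2 - 2*C1 = -2. Solving gives C1 = -92/25, C2 = -48/5.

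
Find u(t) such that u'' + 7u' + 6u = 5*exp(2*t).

Characteristic equation r² + 7r + 6 = 0 factors as (r + 6)(r + 1) = 0, so r = -6, -1.
Hence u_h = C1*exp(-6*t) + C2*exp(-t).
Try u_p = A*exp(2*t). Substituting into the equation and dividing by exp(2*t) gives A = 5/24, so u_p = 5*exp(2*t)/24.

u = 5*exp(2*t)/24 + C1*exp(-6*t) + C2*exp(-t)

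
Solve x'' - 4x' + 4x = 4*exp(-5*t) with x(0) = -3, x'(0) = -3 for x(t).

x = -151*exp(2*t)/49 + 4*exp(-5*t)/49 + 25*t*exp(2*t)/7

Characteristic equation r² - 4r + 4 = 0 has discriminant (-4)² - 4·(4) = 0, so r = 2 is a repeated root.
Hence x_h = (C1 + C2*t)*exp(2*t).
Try x_p = A*exp(-5*t). Substituting into the equation and dividing by exp(-5*t) gives A = 4/49, so x_p = 4*exp(-5*t)/49.
General solution: x = 4*exp(-5*t)/49 + C1*exp(2*t) + C2*t*exp(2*t).
Apply the initial conditions: x(0) = 4/49 + C1 = -3 and x'(0) = -20/49 + C2 + 2*C1 = -3. Solving gives C1 = -151/49, C2 = 25/7.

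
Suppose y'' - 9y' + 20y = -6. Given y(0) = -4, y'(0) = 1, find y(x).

Characteristic equation r² - 9r + 20 = 0 factors as (r - 4)(r - 5) = 0, so r = 4, 5.
Hence y_h = C1*exp(4*x) + C2*exp(5*x).
For the particular solution try y_p = A0. Substituting and matching coefficients of each power of x gives A0 = -3/10, so y_p = -3/10.
General solution: y = -3/10 + C1*exp(4*x) + C2*exp(5*x).
Apply the initial conditions: y(0) = -3/10 + C1 + C2 = -4 and y'(0) = 4*C1 + 5*C2 = 1. Solving gives C1 = -39/2, C2 = 79/5.

y = -3/10 - 39*exp(4*x)/2 + 79*exp(5*x)/5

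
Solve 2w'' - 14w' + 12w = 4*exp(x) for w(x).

Divide through by 2: w'' - 7w' + 6w = 2*exp(x).
Characteristic equation r² - 7r + 6 = 0 factors as (r - 6)(r - 1) = 0, so r = 6, 1.
Hence w_h = C1*exp(6*x) + C2*exp(x).
Since exp(x) solves the homogeneous equation (r = 1 is a root of multiplicity 1), multiply the trial by x. Try w_p = A*x*exp(x). Substituting into the equation and dividing by exp(x) gives A = -2/5, so w_p = -2*x*exp(x)/5.

w = C1*exp(6*x) + C2*exp(x) - 2*x*exp(x)/5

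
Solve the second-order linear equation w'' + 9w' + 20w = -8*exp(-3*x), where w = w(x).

w = -4*exp(-3*x) + C1*exp(-4*x) + C2*exp(-5*x)

Characteristic equation r² + 9r + 20 = 0 factors as (r + 4)(r + 5) = 0, so r = -4, -5.
Hence w_h = C1*exp(-4*x) + C2*exp(-5*x).
Try w_p = A*exp(-3*x). Substituting into the equation and dividing by exp(-3*x) gives A = -4, so w_p = -4*exp(-3*x).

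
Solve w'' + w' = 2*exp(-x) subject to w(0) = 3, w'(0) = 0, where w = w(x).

w = 5 - 2*exp(-x) - 2*x*exp(-x)

Characteristic equation r² + r = 0 factors as (r + 1)r = 0, so r = -1, 0.
Hence w_h = C1*exp(-x) + C2.
Since exp(-x) solves the homogeneous equation (r = -1 is a root of multiplicity 1), multiply the trial by x. Try w_p = A*x*exp(-x). Substituting into the equation and dividing by exp(-x) gives A = -2, so w_p = -2*x*exp(-x).
General solution: w = C2 + C1*exp(-x) - 2*x*exp(-x).
Apply the initial conditions: w(0) = C1 + C2 = 3 and w'(0) = -2 - C1 = 0. Solving gives C1 = -2, C2 = 5.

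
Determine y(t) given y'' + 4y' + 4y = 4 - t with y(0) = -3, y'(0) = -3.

y = 5/4 - 17*exp(-2*t)/4 - t/4 - 45*t*exp(-2*t)/4

Characteristic equation r² + 4r + 4 = 0 has discriminant (4)² - 4·(4) = 0, so r = -2 is a repeated root.
Hence y_h = (C1 + C2*t)*exp(-2*t).
For the particular solution try y_p = A0 + A1*t. Substituting and matching coefficients of each power of t gives A0 = 5/4, A1 = -1/4, so y_p = 5/4 - t/4.
General solution: y = 5/4 - t/4 + C1*exp(-2*t) + C2*t*exp(-2*t).
Apply the initial conditions: y(0) = 5/4 + C1 = -3 and y'(0) = -1/4 + C2 - 2*C1 = -3. Solving gives C1 = -17/4, C2 = -45/4.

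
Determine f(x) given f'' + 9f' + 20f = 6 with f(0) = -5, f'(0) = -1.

f = 3/10 - 55*exp(-4*x)/2 + 111*exp(-5*x)/5

Characteristic equation r² + 9r + 20 = 0 factors as (r + 4)(r + 5) = 0, so r = -4, -5.
Hence f_h = C1*exp(-4*x) + C2*exp(-5*x).
For the particular solution try f_p = A0. Substituting and matching coefficients of each power of x gives A0 = 3/10, so f_p = 3/10.
General solution: f = 3/10 + C1*exp(-4*x) + C2*exp(-5*x).
Apply the initial conditions: f(0) = 3/10 + C1 + C2 = -5 and f'(0) = -5*C2 - 4*C1 = -1. Solving gives C1 = -55/2, C2 = 111/5.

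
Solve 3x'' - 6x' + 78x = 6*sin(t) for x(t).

x = 4*cos(t)/629 + 50*sin(t)/629 + C1*cos(5*t)*exp(t) + C2*exp(t)*sin(5*t)

Divide through by 3: x'' - 2x' + 26x = 2*sin(t).
Characteristic equation r² - 2r + 26 = 0 has discriminant (-2)² - 4·(26) = -100 < 0, so r = 1 ± 5i.
Hence x_h = C1*cos(5*t)*exp(t) + C2*exp(t)*sin(5*t).
Try x_p = A*cos(t) + B*sin(t). Substituting and equating the coefficients of cos(t) and sin(t) gives A = 4/629, B = 50/629, so x_p = 4*cos(t)/629 + 50*sin(t)/629.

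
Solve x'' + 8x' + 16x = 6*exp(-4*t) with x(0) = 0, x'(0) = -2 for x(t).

Characteristic equation r² + 8r + 16 = 0 has discriminant (8)² - 4·(16) = 0, so r = -4 is a repeated root.
Hence x_h = (C1 + C2*t)*exp(-4*t).
Since exp(-4*t) solves the homogeneous equation (r = -4 is a root of multiplicity 2), multiply the trial by t^2. Try x_p = A*t^2*exp(-4*t). Substituting into the equation and dividing by exp(-4*t) gives A = 3, so x_p = 3*t^2*exp(-4*t).
General solution: x = C1*exp(-4*t) + 3*t^2*exp(-4*t) + C2*t*exp(-4*t).
Apply the initial conditions: x(0) = C1 = 0 and x'(0) = C2 - 4*C1 = -2. Solving gives C1 = 0, C2 = -2.

x = -2*t*exp(-4*t) + 3*t**2*exp(-4*t)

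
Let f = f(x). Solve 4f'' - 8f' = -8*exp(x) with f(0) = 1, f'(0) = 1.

f = -1/2 + 2*exp(x) - exp(2*x)/2

Divide through by 4: f'' - 2f' = -2*exp(x).
Characteristic equation r² - 2r = 0 factors as (r - 2)r = 0, so r = 2, 0.
Hence f_h = C1*exp(2*x) + C2.
Try f_p = A*exp(x). Substituting into the equation and dividing by exp(x) gives A = 2, so f_p = 2*exp(x).
General solution: f = C2 + 2*exp(x) + C1*exp(2*x).
Apply the initial conditions: f(0) = 2 + C1 + C2 = 1 and f'(0) = 2 + 2*C1 = 1. Solving gives C1 = -1/2, C2 = -1/2.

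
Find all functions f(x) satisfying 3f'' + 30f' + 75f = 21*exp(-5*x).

Divide through by 3: f'' + 10f' + 25f = 7*exp(-5*x).
Characteristic equation r² + 10r + 25 = 0 has discriminant (10)² - 4·(25) = 0, so r = -5 is a repeated root.
Hence f_h = (C1 + C2*x)*exp(-5*x).
Since exp(-5*x) solves the homogeneous equation (r = -5 is a root of multiplicity 2), multiply the trial by x^2. Try f_p = A*x^2*exp(-5*x). Substituting into the equation and dividing by exp(-5*x) gives A = 7/2, so f_p = 7*x^2*exp(-5*x)/2.

f = C1*exp(-5*x) + 7*x**2*exp(-5*x)/2 + C2*x*exp(-5*x)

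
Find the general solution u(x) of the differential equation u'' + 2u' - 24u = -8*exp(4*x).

u = C1*exp(-6*x) + C2*exp(4*x) - 4*x*exp(4*x)/5

Characteristic equation r² + 2r - 24 = 0 factors as (r + 6)(r - 4) = 0, so r = -6, 4.
Hence u_h = C1*exp(-6*x) + C2*exp(4*x).
Since exp(4*x) solves the homogeneous equation (r = 4 is a root of multiplicity 1), multiply the trial by x. Try u_p = A*x*exp(4*x). Substituting into the equation and dividing by exp(4*x) gives A = -4/5, so u_p = -4*x*exp(4*x)/5.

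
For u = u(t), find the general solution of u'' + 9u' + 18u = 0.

u = C1*exp(-6*t) + C2*exp(-3*t)

Characteristic equation r² + 9r + 18 = 0 factors as (r + 6)(r + 3) = 0, so r = -6, -3.
Hence u_h = C1*exp(-6*t) + C2*exp(-3*t).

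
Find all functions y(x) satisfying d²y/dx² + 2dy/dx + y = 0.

Characteristic equation r² + 2r + 1 = 0 has discriminant (2)² - 4·(1) = 0, so r = -1 is a repeated root.
Hence y_h = (C1 + C2*x)*exp(-x).

y = C1*exp(-x) + C2*x*exp(-x)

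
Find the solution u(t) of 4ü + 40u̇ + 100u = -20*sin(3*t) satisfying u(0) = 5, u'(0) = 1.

Divide through by 4: u'' + 10u' + 25u = -5*sin(3*t).
Characteristic equation r² + 10r + 25 = 0 has discriminant (10)² - 4·(25) = 0, so r = -5 is a repeated root.
Hence u_h = (C1 + C2*t)*exp(-5*t).
Try u_p = A*cos(3*t) + B*sin(3*t). Substituting and equating the coefficients of cos(3t) and sin(3t) gives A = 75/578, B = -20/289, so u_p = -20*sin(3*t)/289 + 75*cos(3*t)/578.
General solution: u = -20*sin(3*t)/289 + 75*cos(3*t)/578 + C1*exp(-5*t) + C2*t*exp(-5*t).
Apply the initial conditions: u(0) = 75/578 + C1 = 5 and u'(0) = -60/289 + C2 - 5*C1 = 1. Solving gives C1 = 2815/578, C2 = 869/34.

u = -20*sin(3*t)/289 + 75*cos(3*t)/578 + 2815*exp(-5*t)/578 + 869*t*exp(-5*t)/34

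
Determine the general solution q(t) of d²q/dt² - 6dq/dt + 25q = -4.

Characteristic equation r² - 6r + 25 = 0 has discriminant (-6)² - 4·(25) = -64 < 0, so r = 3 ± 4i.
Hence q_h = C1*cos(4*t)*exp(3*t) + C2*exp(3*t)*sin(4*t).
For the particular solution try q_p = A0. Substituting and matching coefficients of each power of t gives A0 = -4/25, so q_p = -4/25.

q = -4/25 + C1*cos(4*t)*exp(3*t) + C2*exp(3*t)*sin(4*t)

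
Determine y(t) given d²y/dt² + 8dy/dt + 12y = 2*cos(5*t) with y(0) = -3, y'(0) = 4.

Characteristic equation r² + 8r + 12 = 0 factors as (r + 2)(r + 6) = 0, so r = -2, -6.
Hence y_h = C1*exp(-2*t) + C2*exp(-6*t).
Try y_p = A*cos(5*t) + B*sin(5*t). Substituting and equating the coefficients of cos(5t) and sin(5t) gives A = -26/1769, B = 80/1769, so y_p = -26*cos(5*t)/1769 + 80*sin(5*t)/1769.
General solution: y = -26*cos(5*t)/1769 + 80*sin(5*t)/1769 + C1*exp(-2*t) + C2*exp(-6*t).
Apply the initial conditions: y(0) = -26/1769 + C1 + C2 = -3 and y'(0) = 400/1769 - 6*C2 - 2*C1 = 4. Solving gives C1 = -205/58, C2 = 67/122.

y = -205*exp(-2*t)/58 - 26*cos(5*t)/1769 + 67*exp(-6*t)/122 + 80*sin(5*t)/1769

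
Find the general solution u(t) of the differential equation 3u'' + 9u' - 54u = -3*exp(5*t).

u = -exp(5*t)/22 + C1*exp(-6*t) + C2*exp(3*t)

Divide through by 3: u'' + 3u' - 18u = -exp(5*t).
Characteristic equation r² + 3r - 18 = 0 factors as (r + 6)(r - 3) = 0, so r = -6, 3.
Hence u_h = C1*exp(-6*t) + C2*exp(3*t).
Try u_p = A*exp(5*t). Substituting into the equation and dividing by exp(5*t) gives A = -1/22, so u_p = -exp(5*t)/22.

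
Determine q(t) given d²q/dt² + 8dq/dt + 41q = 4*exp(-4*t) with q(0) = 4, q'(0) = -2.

Characteristic equation r² + 8r + 41 = 0 has discriminant (8)² - 4·(41) = -100 < 0, so r = -4 ± 5i.
Hence q_h = C1*cos(5*t)*exp(-4*t) + C2*exp(-4*t)*sin(5*t).
Try q_p = A*exp(-4*t). Substituting into the equation and dividing by exp(-4*t) gives A = 4/25, so q_p = 4*exp(-4*t)/25.
General solution: q = 4*exp(-4*t)/25 + C1*cos(5*t)*exp(-4*t) + C2*exp(-4*t)*sin(5*t).
Apply the initial conditions: q(0) = 4/25 + C1 = 4 and q'(0) = -16/25 - 4*C1 + 5*C2 = -2. Solving gives C1 = 96/25, C2 = 14/5.

q = 4*exp(-4*t)/25 + 14*exp(-4*t)*sin(5*t)/5 + 96*cos(5*t)*exp(-4*t)/25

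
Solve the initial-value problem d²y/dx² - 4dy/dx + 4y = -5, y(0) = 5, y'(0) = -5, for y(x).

y = -5/4 + 25*exp(2*x)/4 - 35*x*exp(2*x)/2

Characteristic equation r² - 4r + 4 = 0 has discriminant (-4)² - 4·(4) = 0, so r = 2 is a repeated root.
Hence y_h = (C1 + C2*x)*exp(2*x).
For the particular solution try y_p = A0. Substituting and matching coefficients of each power of x gives A0 = -5/4, so y_p = -5/4.
General solution: y = -5/4 + C1*exp(2*x) + C2*x*exp(2*x).
Apply the initial conditions: y(0) = -5/4 + C1 = 5 and y'(0) = C2 + 2*C1 = -5. Solving gives C1 = 25/4, C2 = -35/2.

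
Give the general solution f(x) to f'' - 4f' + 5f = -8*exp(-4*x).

f = -8*exp(-4*x)/37 + C1*cos(x)*exp(2*x) + C2*exp(2*x)*sin(x)

Characteristic equation r² - 4r + 5 = 0 has discriminant (-4)² - 4·(5) = -4 < 0, so r = 2 ± i.
Hence f_h = C1*cos(x)*exp(2*x) + C2*exp(2*x)*sin(x).
Try f_p = A*exp(-4*x). Substituting into the equation and dividing by exp(-4*x) gives A = -8/37, so f_p = -8*exp(-4*x)/37.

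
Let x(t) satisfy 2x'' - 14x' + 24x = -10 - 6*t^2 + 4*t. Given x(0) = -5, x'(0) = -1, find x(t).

Divide through by 2: x'' - 7x' + 12x = -5 - 3*t^2 + 2*t.
Characteristic equation r² - 7r + 12 = 0 factors as (r - 4)(r - 3) = 0, so r = 4, 3.
Hence x_h = C1*exp(4*t) + C2*exp(3*t).
For the particular solution try x_p = A0 + A1*t + A2*t^2. Substituting and matching coefficients of each power of t gives A0 = -43/96, A1 = -1/8, A2 = -1/4, so x_p = -43/96 - t^2/4 - t/8.
General solution: x = -43/96 - t^2/4 - t/8 + C1*exp(4*t) + C2*exp(3*t).
Apply the initial conditions: x(0) = -43/96 + C1 + C2 = -5 and x'(0) = -1/8 + 3*C2 + 4*C1 = -1. Solving gives C1 = 409/32, C2 = -52/3.

x = -43/96 - 52*exp(3*t)/3 - t**2/4 - t/8 + 409*exp(4*t)/32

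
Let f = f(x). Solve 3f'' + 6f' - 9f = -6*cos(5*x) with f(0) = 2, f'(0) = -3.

f = -5*sin(5*x)/221 + 14*cos(5*x)/221 + 19*exp(x)/26 + 41*exp(-3*x)/34

Divide through by 3: f'' + 2f' - 3f = -2*cos(5*x).
Characteristic equation r² + 2r - 3 = 0 factors as (r + 3)(r - 1) = 0, so r = -3, 1.
Hence f_h = C1*exp(-3*x) + C2*exp(x).
Try f_p = A*cos(5*x) + B*sin(5*x). Substituting and equating the coefficients of cos(5x) and sin(5x) gives A = 14/221, B = -5/221, so f_p = -5*sin(5*x)/221 + 14*cos(5*x)/221.
General solution: f = -5*sin(5*x)/221 + 14*cos(5*x)/221 + C1*exp(-3*x) + C2*exp(x).
Apply the initial conditions: f(0) = 14/221 + C1 + C2 = 2 and f'(0) = -25/221 + C2 - 3*C1 = -3. Solving gives C1 = 41/34, C2 = 19/26.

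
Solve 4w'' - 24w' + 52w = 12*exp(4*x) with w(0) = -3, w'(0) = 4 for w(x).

Divide through by 4: w'' - 6w' + 13w = 3*exp(4*x).
Characteristic equation r² - 6r + 13 = 0 has discriminant (-6)² - 4·(13) = -16 < 0, so r = 3 ± 2i.
Hence w_h = C1*cos(2*x)*exp(3*x) + C2*exp(3*x)*sin(2*x).
Try w_p = A*exp(4*x). Substituting into the equation and dividing by exp(4*x) gives A = 3/5, so w_p = 3*exp(4*x)/5.
General solution: w = 3*exp(4*x)/5 + C1*cos(2*x)*exp(3*x) + C2*exp(3*x)*sin(2*x).
Apply the initial conditions: w(0) = 3/5 + C1 = -3 and w'(0) = 12/5 + 2*C2 + 3*C1 = 4. Solving gives C1 = -18/5, C2 = 31/5.

w = 3*exp(4*x)/5 - 18*cos(2*x)*exp(3*x)/5 + 31*exp(3*x)*sin(2*x)/5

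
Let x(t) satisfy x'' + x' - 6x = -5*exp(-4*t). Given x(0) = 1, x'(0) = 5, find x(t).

x = -5*exp(-4*t)/6 + 2*exp(-3*t)/5 + 43*exp(2*t)/30

Characteristic equation r² + r - 6 = 0 factors as (r - 2)(r + 3) = 0, so r = 2, -3.
Hence x_h = C1*exp(2*t) + C2*exp(-3*t).
Try x_p = A*exp(-4*t). Substituting into the equation and dividing by exp(-4*t) gives A = -5/6, so x_p = -5*exp(-4*t)/6.
General solution: x = -5*exp(-4*t)/6 + C1*exp(2*t) + C2*exp(-3*t).
Apply the initial conditions: x(0) = -5/6 + C1 + C2 = 1 and x'(0) = 10/3 - 3*C2 + 2*C1 = 5. Solving gives C1 = 43/30, C2 = 2/5.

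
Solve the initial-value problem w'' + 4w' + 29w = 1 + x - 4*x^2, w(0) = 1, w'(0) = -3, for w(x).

w = 829/24389 - 4*x**2/29 + 61*x/841 - 27816*exp(-2*x)*sin(5*x)/121945 + 23560*cos(5*x)*exp(-2*x)/24389

Characteristic equation r² + 4r + 29 = 0 has discriminant (4)² - 4·(29) = -100 < 0, so r = -2 ± 5i.
Hence w_h = C1*cos(5*x)*exp(-2*x) + C2*exp(-2*x)*sin(5*x).
For the particular solution try w_p = A0 + A1*x + A2*x^2. Substituting and matching coefficients of each power of x gives A0 = 829/24389, A1 = 61/841, A2 = -4/29, so w_p = 829/24389 - 4*x^2/29 + 61*x/841.
General solution: w = 829/24389 - 4*x^2/29 + 61*x/841 + C1*cos(5*x)*exp(-2*x) + C2*exp(-2*x)*sin(5*x).
Apply the initial conditions: w(0) = 829/24389 + C1 = 1 and w'(0) = 61/841 - 2*C1 + 5*C2 = -3. Solving gives C1 = 23560/24389, C2 = -27816/121945.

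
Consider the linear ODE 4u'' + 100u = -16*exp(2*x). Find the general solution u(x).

Divide through by 4: u'' + 25u = -4*exp(2*x).
Characteristic equation r² + 25 = 0 has discriminant (0)² - 4·(25) = -100 < 0, so r = ± 5i.
Hence u_h = C1*cos(5*x) + C2*sin(5*x).
Try u_p = A*exp(2*x). Substituting into the equation and dividing by exp(2*x) gives A = -4/29, so u_p = -4*exp(2*x)/29.

u = -4*exp(2*x)/29 + C1*cos(5*x) + C2*sin(5*x)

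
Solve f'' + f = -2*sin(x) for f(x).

f = C1*cos(x) + C2*sin(x) + x*cos(x)

Characteristic equation r² + 1 = 0 has discriminant (0)² - 4·(1) = -4 < 0, so r = ± i.
Hence f_h = C1*cos(x) + C2*sin(x).
Since ±1i are characteristic roots, multiply the trial by x. Try f_p = x*(A*cos(x) + B*sin(x)). Substituting and equating the coefficients of cos(x) and sin(x) gives A = 1, B = 0, so f_p = x*cos(x).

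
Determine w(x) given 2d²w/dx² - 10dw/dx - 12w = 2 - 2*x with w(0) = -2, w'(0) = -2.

Divide through by 2: w'' - 5w' - 6w = 1 - x.
Characteristic equation r² - 5r - 6 = 0 factors as (r - 6)(r + 1) = 0, so r = 6, -1.
Hence w_h = C1*exp(6*x) + C2*exp(-x).
For the particular solution try w_p = A0 + A1*x. Substituting and matching coefficients of each power of x gives A0 = -11/36, A1 = 1/6, so w_p = -11/36 + x/6.
General solution: w = -11/36 + x/6 + C1*exp(6*x) + C2*exp(-x).
Apply the initial conditions: w(0) = -11/36 + C1 + C2 = -2 and w'(0) = 1/6 - C2 + 6*C1 = -2. Solving gives C1 = -139/252, C2 = -8/7.

w = -11/36 - 139*exp(6*x)/252 - 8*exp(-x)/7 + x/6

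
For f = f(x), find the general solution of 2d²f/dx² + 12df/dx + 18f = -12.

f = -2/3 + C1*exp(-3*x) + C2*x*exp(-3*x)

Divide through by 2: f'' + 6f' + 9f = -6.
Characteristic equation r² + 6r + 9 = 0 has discriminant (6)² - 4·(9) = 0, so r = -3 is a repeated root.
Hence f_h = (C1 + C2*x)*exp(-3*x).
For the particular solution try f_p = A0. Substituting and matching coefficients of each power of x gives A0 = -2/3, so f_p = -2/3.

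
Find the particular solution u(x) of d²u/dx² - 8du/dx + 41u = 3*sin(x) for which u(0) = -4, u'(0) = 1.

Characteristic equation r² - 8r + 41 = 0 has discriminant (-8)² - 4·(41) = -100 < 0, so r = 4 ± 5i.
Hence u_h = C1*cos(5*x)*exp(4*x) + C2*exp(4*x)*sin(5*x).
Try u_p = A*cos(x) + B*sin(x). Substituting and equating the coefficients of cos(x) and sin(x) gives A = 3/208, B = 15/208, so u_p = 3*cos(x)/208 + 15*sin(x)/208.
General solution: u = 3*cos(x)/208 + 15*sin(x)/208 + C1*cos(5*x)*exp(4*x) + C2*exp(4*x)*sin(5*x).
Apply the initial conditions: u(0) = 3/208 + C1 = -4 and u'(0) = 15/208 + 4*C1 + 5*C2 = 1. Solving gives C1 = -835/208, C2 = 3533/1040.

u = 3*cos(x)/208 + 15*sin(x)/208 - 835*cos(5*x)*exp(4*x)/208 + 3533*exp(4*x)*sin(5*x)/1040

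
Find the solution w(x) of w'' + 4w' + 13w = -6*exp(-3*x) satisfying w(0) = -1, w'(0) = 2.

w = -3*exp(-3*x)/5 - 2*cos(3*x)*exp(-2*x)/5 - exp(-2*x)*sin(3*x)/5

Characteristic equation r² + 4r + 13 = 0 has discriminant (4)² - 4·(13) = -36 < 0, so r = -2 ± 3i.
Hence w_h = C1*cos(3*x)*exp(-2*x) + C2*exp(-2*x)*sin(3*x).
Try w_p = A*exp(-3*x). Substituting into the equation and dividing by exp(-3*x) gives A = -3/5, so w_p = -3*exp(-3*x)/5.
General solution: w = -3*exp(-3*x)/5 + C1*cos(3*x)*exp(-2*x) + C2*exp(-2*x)*sin(3*x).
Apply the initial conditions: w(0) = -3/5 + C1 = -1 and w'(0) = 9/5 - 2*C1 + 3*C2 = 2. Solving gives C1 = -2/5, C2 = -1/5.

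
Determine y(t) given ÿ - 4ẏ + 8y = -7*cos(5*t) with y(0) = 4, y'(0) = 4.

y = 119*cos(5*t)/689 + 140*sin(5*t)/689 - 1609*exp(2*t)*sin(2*t)/689 + 2637*cos(2*t)*exp(2*t)/689

Characteristic equation r² - 4r + 8 = 0 has discriminant (-4)² - 4·(8) = -16 < 0, so r = 2 ± 2i.
Hence y_h = C1*cos(2*t)*exp(2*t) + C2*exp(2*t)*sin(2*t).
Try y_p = A*cos(5*t) + B*sin(5*t). Substituting and equating the coefficients of cos(5t) and sin(5t) gives A = 119/689, B = 140/689, so y_p = 119*cos(5*t)/689 + 140*sin(5*t)/689.
General solution: y = 119*cos(5*t)/689 + 140*sin(5*t)/689 + C1*cos(2*t)*exp(2*t) + C2*exp(2*t)*sin(2*t).
Apply the initial conditions: y(0) = 119/689 + C1 = 4 and y'(0) = 700/689 + 2*C1 + 2*C2 = 4. Solving gives C1 = 2637/689, C2 = -1609/689.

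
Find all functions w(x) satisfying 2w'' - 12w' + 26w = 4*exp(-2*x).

w = 2*exp(-2*x)/29 + C1*cos(2*x)*exp(3*x) + C2*exp(3*x)*sin(2*x)

Divide through by 2: w'' - 6w' + 13w = 2*exp(-2*x).
Characteristic equation r² - 6r + 13 = 0 has discriminant (-6)² - 4·(13) = -16 < 0, so r = 3 ± 2i.
Hence w_h = C1*cos(2*x)*exp(3*x) + C2*exp(3*x)*sin(2*x).
Try w_p = A*exp(-2*x). Substituting into the equation and dividing by exp(-2*x) gives A = 2/29, so w_p = 2*exp(-2*x)/29.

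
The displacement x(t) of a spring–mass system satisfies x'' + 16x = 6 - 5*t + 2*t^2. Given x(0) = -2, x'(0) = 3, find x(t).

x = 23/64 - 151*cos(4*t)/64 - 5*t/16 + t**2/8 + 53*sin(4*t)/64

Characteristic equation r² + 16 = 0 has discriminant (0)² - 4·(16) = -64 < 0, so r = ± 4i.
Hence x_h = C1*cos(4*t) + C2*sin(4*t).
For the particular solution try x_p = A0 + A1*t + A2*t^2. Substituting and matching coefficients of each power of t gives A0 = 23/64, A1 = -5/16, A2 = 1/8, so x_p = 23/64 - 5*t/16 + t^2/8.
General solution: x = 23/64 - 5*t/16 + t^2/8 + C1*cos(4*t) + C2*sin(4*t).
Apply the initial conditions: x(0) = 23/64 + C1 = -2 and x'(0) = -5/16 + 4*C2 = 3. Solving gives C1 = -151/64, C2 = 53/64.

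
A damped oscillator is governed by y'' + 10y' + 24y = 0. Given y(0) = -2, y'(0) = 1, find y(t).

Characteristic equation r² + 10r + 24 = 0 factors as (r + 4)(r + 6) = 0, so r = -4, -6.
Hence y_h = C1*exp(-4*t) + C2*exp(-6*t).
Apply the initial conditions: y(0) = C1 + C2 = -2 and y'(0) = -6*C2 - 4*C1 = 1. Solving gives C1 = -11/2, C2 = 7/2.

y = -11*exp(-4*t)/2 + 7*exp(-6*t)/2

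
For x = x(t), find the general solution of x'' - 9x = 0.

Characteristic equation r² - 9 = 0 factors as (r + 3)(r - 3) = 0, so r = -3, 3.
Hence x_h = C1*exp(-3*t) + C2*exp(3*t).

x = C1*exp(-3*t) + C2*exp(3*t)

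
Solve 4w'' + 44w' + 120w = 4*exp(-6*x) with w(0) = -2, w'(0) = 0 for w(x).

Divide through by 4: w'' + 11w' + 30w = exp(-6*x).
Characteristic equation r² + 11r + 30 = 0 factors as (r + 5)(r + 6) = 0, so r = -5, -6.
Hence w_h = C1*exp(-5*x) + C2*exp(-6*x).
Since exp(-6*x) solves the homogeneous equation (r = -6 is a root of multiplicity 1), multiply the trial by x. Try w_p = A*x*exp(-6*x). Substituting into the equation and dividing by exp(-6*x) gives A = -1, so w_p = -x*exp(-6*x).
General solution: w = C1*exp(-5*x) + C2*exp(-6*x) - x*exp(-6*x).
Apply the initial conditions: w(0) = C1 + C2 = -2 and w'(0) = -1 - 6*C2 - 5*C1 = 0. Solving gives C1 = -11, C2 = 9.

w = -11*exp(-5*x) + 9*exp(-6*x) - x*exp(-6*x)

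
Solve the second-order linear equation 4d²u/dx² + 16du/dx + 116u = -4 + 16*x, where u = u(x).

Divide through by 4: u'' + 4u' + 29u = -1 + 4*x.
Characteristic equation r² + 4r + 29 = 0 has discriminant (4)² - 4·(29) = -100 < 0, so r = -2 ± 5i.
Hence u_h = C1*cos(5*x)*exp(-2*x) + C2*exp(-2*x)*sin(5*x).
For the particular solution try u_p = A0 + A1*x. Substituting and matching coefficients of each power of x gives A0 = -45/841, A1 = 4/29, so u_p = -45/841 + 4*x/29.

u = -45/841 + 4*x/29 + C1*cos(5*x)*exp(-2*x) + C2*exp(-2*x)*sin(5*x)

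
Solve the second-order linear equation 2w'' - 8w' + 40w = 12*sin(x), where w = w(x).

w = 24*cos(x)/377 + 114*sin(x)/377 + C1*cos(4*x)*exp(2*x) + C2*exp(2*x)*sin(4*x)

Divide through by 2: w'' - 4w' + 20w = 6*sin(x).
Characteristic equation r² - 4r + 20 = 0 has discriminant (-4)² - 4·(20) = -64 < 0, so r = 2 ± 4i.
Hence w_h = C1*cos(4*x)*exp(2*x) + C2*exp(2*x)*sin(4*x).
Try w_p = A*cos(x) + B*sin(x). Substituting and equating the coefficients of cos(x) and sin(x) gives A = 24/377, B = 114/377, so w_p = 24*cos(x)/377 + 114*sin(x)/377.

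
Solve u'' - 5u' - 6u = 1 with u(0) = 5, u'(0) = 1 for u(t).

u = -1/6 + 30*exp(-t)/7 + 37*exp(6*t)/42

Characteristic equation r² - 5r - 6 = 0 factors as (r + 1)(r - 6) = 0, so r = -1, 6.
Hence u_h = C1*exp(-t) + C2*exp(6*t).
For the particular solution try u_p = A0. Substituting and matching coefficients of each power of t gives A0 = -1/6, so u_p = -1/6.
General solution: u = -1/6 + C1*exp(-t) + C2*exp(6*t).
Apply the initial conditions: u(0) = -1/6 + C1 + C2 = 5 and u'(0) = -C1 + 6*C2 = 1. Solving gives C1 = 30/7, C2 = 37/42.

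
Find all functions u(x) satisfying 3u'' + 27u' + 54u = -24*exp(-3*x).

u = C1*exp(-3*x) + C2*exp(-6*x) - 8*x*exp(-3*x)/3

Divide through by 3: u'' + 9u' + 18u = -8*exp(-3*x).
Characteristic equation r² + 9r + 18 = 0 factors as (r + 3)(r + 6) = 0, so r = -3, -6.
Hence u_h = C1*exp(-3*x) + C2*exp(-6*x).
Since exp(-3*x) solves the homogeneous equation (r = -3 is a root of multiplicity 1), multiply the trial by x. Try u_p = A*x*exp(-3*x). Substituting into the equation and dividing by exp(-3*x) gives A = -8/3, so u_p = -8*x*exp(-3*x)/3.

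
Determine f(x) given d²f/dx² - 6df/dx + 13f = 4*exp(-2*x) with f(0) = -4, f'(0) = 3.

Characteristic equation r² - 6r + 13 = 0 has discriminant (-6)² - 4·(13) = -16 < 0, so r = 3 ± 2i.
Hence f_h = C1*cos(2*x)*exp(3*x) + C2*exp(3*x)*sin(2*x).
Try f_p = A*exp(-2*x). Substituting into the equation and dividing by exp(-2*x) gives A = 4/29, so f_p = 4*exp(-2*x)/29.
General solution: f = 4*exp(-2*x)/29 + C1*cos(2*x)*exp(3*x) + C2*exp(3*x)*sin(2*x).
Apply the initial conditions: f(0) = 4/29 + C1 = -4 and f'(0) = -8/29 + 2*C2 + 3*C1 = 3. Solving gives C1 = -120/29, C2 = 455/58.

f = 4*exp(-2*x)/29 - 120*cos(2*x)*exp(3*x)/29 + 455*exp(3*x)*sin(2*x)/58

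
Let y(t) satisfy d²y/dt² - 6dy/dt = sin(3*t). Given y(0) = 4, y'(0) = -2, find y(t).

y = 77/18 - 29*exp(6*t)/90 - sin(3*t)/45 + 2*cos(3*t)/45

Characteristic equation r² - 6r = 0 factors as (r - 6)r = 0, so r = 6, 0.
Hence y_h = C1*exp(6*t) + C2.
Try y_p = A*cos(3*t) + B*sin(3*t). Substituting and equating the coefficients of cos(3t) and sin(3t) gives A = 2/45, B = -1/45, so y_p = -sin(3*t)/45 + 2*cos(3*t)/45.
General solution: y = C2 - sin(3*t)/45 + 2*cos(3*t)/45 + C1*exp(6*t).
Apply the initial conditions: y(0) = 2/45 + C1 + C2 = 4 and y'(0) = -1/15 + 6*C1 = -2. Solving gives C1 = -29/90, C2 = 77/18.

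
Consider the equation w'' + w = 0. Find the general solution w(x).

w = C1*cos(x) + C2*sin(x)

Characteristic equation r² + 1 = 0 has discriminant (0)² - 4·(1) = -4 < 0, so r = ± i.
Hence w_h = C1*cos(x) + C2*sin(x).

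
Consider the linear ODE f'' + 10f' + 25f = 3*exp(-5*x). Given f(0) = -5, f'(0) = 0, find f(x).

f = -5*exp(-5*x) - 25*x*exp(-5*x) + 3*x**2*exp(-5*x)/2

Characteristic equation r² + 10r + 25 = 0 has discriminant (10)² - 4·(25) = 0, so r = -5 is a repeated root.
Hence f_h = (C1 + C2*x)*exp(-5*x).
Since exp(-5*x) solves the homogeneous equation (r = -5 is a root of multiplicity 2), multiply the trial by x^2. Try f_p = A*x^2*exp(-5*x). Substituting into the equation and dividing by exp(-5*x) gives A = 3/2, so f_p = 3*x^2*exp(-5*x)/2.
General solution: f = C1*exp(-5*x) + 3*x^2*exp(-5*x)/2 + C2*x*exp(-5*x).
Apply the initial conditions: f(0) = C1 = -5 and f'(0) = C2 - 5*C1 = 0. Solving gives C1 = -5, C2 = -25.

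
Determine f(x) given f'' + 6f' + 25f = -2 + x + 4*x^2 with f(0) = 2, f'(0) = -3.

f = -1312/15625 - 23*x/625 + 4*x**2/25 + 25693*exp(-3*x)*sin(4*x)/31250 + 32562*cos(4*x)*exp(-3*x)/15625

Characteristic equation r² + 6r + 25 = 0 has discriminant (6)² - 4·(25) = -64 < 0, so r = -3 ± 4i.
Hence f_h = C1*cos(4*x)*exp(-3*x) + C2*exp(-3*x)*sin(4*x).
For the particular solution try f_p = A0 + A1*x + A2*x^2. Substituting and matching coefficients of each power of x gives A0 = -1312/15625, A1 = -23/625, A2 = 4/25, so f_p = -1312/15625 - 23*x/625 + 4*x^2/25.
General solution: f = -1312/15625 - 23*x/625 + 4*x^2/25 + C1*cos(4*x)*exp(-3*x) + C2*exp(-3*x)*sin(4*x).
Apply the initial conditions: f(0) = -1312/15625 + C1 = 2 and f'(0) = -23/625 - 3*C1 + 4*C2 = -3. Solving gives C1 = 32562/15625, C2 = 25693/31250.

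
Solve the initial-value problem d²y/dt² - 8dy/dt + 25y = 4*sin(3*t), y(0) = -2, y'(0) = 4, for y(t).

y = sin(3*t)/13 + 3*cos(3*t)/26 - 55*cos(3*t)*exp(4*t)/26 + 53*exp(4*t)*sin(3*t)/13

Characteristic equation r² - 8r + 25 = 0 has discriminant (-8)² - 4·(25) = -36 < 0, so r = 4 ± 3i.
Hence y_h = C1*cos(3*t)*exp(4*t) + C2*exp(4*t)*sin(3*t).
Try y_p = A*cos(3*t) + B*sin(3*t). Substituting and equating the coefficients of cos(3t) and sin(3t) gives A = 3/26, B = 1/13, so y_p = sin(3*t)/13 + 3*cos(3*t)/26.
General solution: y = sin(3*t)/13 + 3*cos(3*t)/26 + C1*cos(3*t)*exp(4*t) + C2*exp(4*t)*sin(3*t).
Apply the initial conditions: y(0) = 3/26 + C1 = -2 and y'(0) = 3/13 + 3*C2 + 4*C1 = 4. Solving gives C1 = -55/26, C2 = 53/13.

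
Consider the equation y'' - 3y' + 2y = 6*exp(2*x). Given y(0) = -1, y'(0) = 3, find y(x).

y = -2*exp(2*x) + 6*x*exp(2*x) + exp(x)

Characteristic equation r² - 3r + 2 = 0 factors as (r - 1)(r - 2) = 0, so r = 1, 2.
Hence y_h = C1*exp(x) + C2*exp(2*x).
Since exp(2*x) solves the homogeneous equation (r = 2 is a root of multiplicity 1), multiply the trial by x. Try y_p = A*x*exp(2*x). Substituting into the equation and dividing by exp(2*x) gives A = 6, so y_p = 6*x*exp(2*x).
General solution: y = C1*exp(x) + C2*exp(2*x) + 6*x*exp(2*x).
Apply the initial conditions: y(0) = C1 + C2 = -1 and y'(0) = 6 + C1 + 2*C2 = 3. Solving gives C1 = 1, C2 = -2.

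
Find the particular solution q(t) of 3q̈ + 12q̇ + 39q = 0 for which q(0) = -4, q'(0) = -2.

Divide through by 3: q'' + 4q' + 13q = 0.
Characteristic equation r² + 4r + 13 = 0 has discriminant (4)² - 4·(13) = -36 < 0, so r = -2 ± 3i.
Hence q_h = C1*cos(3*t)*exp(-2*t) + C2*exp(-2*t)*sin(3*t).
Apply the initial conditions: q(0) = C1 = -4 and q'(0) = -2*C1 + 3*C2 = -2. Solving gives C1 = -4, C2 = -10/3.

q = -4*cos(3*t)*exp(-2*t) - 10*exp(-2*t)*sin(3*t)/3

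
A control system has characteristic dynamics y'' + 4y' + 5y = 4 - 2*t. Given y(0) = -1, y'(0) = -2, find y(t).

Characteristic equation r² + 4r + 5 = 0 has discriminant (4)² - 4·(5) = -4 < 0, so r = -2 ± i.
Hence y_h = C1*cos(t)*exp(-2*t) + C2*exp(-2*t)*sin(t).
For the particular solution try y_p = A0 + A1*t. Substituting and matching coefficients of each power of t gives A0 = 28/25, A1 = -2/5, so y_p = 28/25 - 2*t/5.
General solution: y = 28/25 - 2*t/5 + C1*cos(t)*exp(-2*t) + C2*exp(-2*t)*sin(t).
Apply the initial conditions: y(0) = 28/25 + C1 = -1 and y'(0) = -2/5 + C2 - 2*C1 = -2. Solving gives C1 = -53/25, C2 = -146/25.

y = 28/25 - 2*t/5 - 146*exp(-2*t)*sin(t)/25 - 53*cos(t)*exp(-2*t)/25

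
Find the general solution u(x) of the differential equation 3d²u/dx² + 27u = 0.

Divide through by 3: u'' + 9u = 0.
Characteristic equation r² + 9 = 0 has discriminant (0)² - 4·(9) = -36 < 0, so r = ± 3i.
Hence u_h = C1*cos(3*x) + C2*sin(3*x).

u = C1*cos(3*x) + C2*sin(3*x)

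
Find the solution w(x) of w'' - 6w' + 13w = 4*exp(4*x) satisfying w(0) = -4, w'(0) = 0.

Characteristic equation r² - 6r + 13 = 0 has discriminant (-6)² - 4·(13) = -16 < 0, so r = 3 ± 2i.
Hence w_h = C1*cos(2*x)*exp(3*x) + C2*exp(3*x)*sin(2*x).
Try w_p = A*exp(4*x). Substituting into the equation and dividing by exp(4*x) gives A = 4/5, so w_p = 4*exp(4*x)/5.
General solution: w = 4*exp(4*x)/5 + C1*cos(2*x)*exp(3*x) + C2*exp(3*x)*sin(2*x).
Apply the initial conditions: w(0) = 4/5 + C1 = -4 and w'(0) = 16/5 + 2*C2 + 3*C1 = 0. Solving gives C1 = -24/5, C2 = 28/5.

w = 4*exp(4*x)/5 - 24*cos(2*x)*exp(3*x)/5 + 28*exp(3*x)*sin(2*x)/5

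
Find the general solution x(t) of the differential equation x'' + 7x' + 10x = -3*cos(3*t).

Characteristic equation r² + 7r + 10 = 0 factors as (r + 2)(r + 5) = 0, so r = -2, -5.
Hence x_h = C1*exp(-2*t) + C2*exp(-5*t).
Try x_p = A*cos(3*t) + B*sin(3*t). Substituting and equating the coefficients of cos(3t) and sin(3t) gives A = -3/442, B = -63/442, so x_p = -63*sin(3*t)/442 - 3*cos(3*t)/442.

x = -63*sin(3*t)/442 - 3*cos(3*t)/442 + C1*exp(-2*t) + C2*exp(-5*t)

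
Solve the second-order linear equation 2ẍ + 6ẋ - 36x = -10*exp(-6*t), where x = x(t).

x = C1*exp(3*t) + C2*exp(-6*t) + 5*t*exp(-6*t)/9

Divide through by 2: x'' + 3x' - 18x = -5*exp(-6*t).
Characteristic equation r² + 3r - 18 = 0 factors as (r - 3)(r + 6) = 0, so r = 3, -6.
Hence x_h = C1*exp(3*t) + C2*exp(-6*t).
Since exp(-6*t) solves the homogeneous equation (r = -6 is a root of multiplicity 1), multiply the trial by t. Try x_p = A*t*exp(-6*t). Substituting into the equation and dividing by exp(-6*t) gives A = 5/9, so x_p = 5*t*exp(-6*t)/9.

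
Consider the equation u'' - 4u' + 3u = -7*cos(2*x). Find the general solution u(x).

u = 7*cos(2*x)/65 + 56*sin(2*x)/65 + C1*exp(3*x) + C2*exp(x)

Characteristic equation r² - 4r + 3 = 0 factors as (r - 3)(r - 1) = 0, so r = 3, 1.
Hence u_h = C1*exp(3*x) + C2*exp(x).
Try u_p = A*cos(2*x) + B*sin(2*x). Substituting and equating the coefficients of cos(2x) and sin(2x) gives A = 7/65, B = 56/65, so u_p = 7*cos(2*x)/65 + 56*sin(2*x)/65.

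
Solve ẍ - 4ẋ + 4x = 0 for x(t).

Characteristic equation r² - 4r + 4 = 0 has discriminant (-4)² - 4·(4) = 0, so r = 2 is a repeated root.
Hence x_h = (C1 + C2*t)*exp(2*t).

x = C1*exp(2*t) + C2*t*exp(2*t)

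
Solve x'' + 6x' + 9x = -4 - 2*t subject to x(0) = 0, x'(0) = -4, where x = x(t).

Characteristic equation r² + 6r + 9 = 0 has discriminant (6)² - 4·(9) = 0, so r = -3 is a repeated root.
Hence x_h = (C1 + C2*t)*exp(-3*t).
For the particular solution try x_p = A0 + A1*t. Substituting and matching coefficients of each power of t gives A0 = -8/27, A1 = -2/9, so x_p = -8/27 - 2*t/9.
General solution: x = -8/27 - 2*t/9 + C1*exp(-3*t) + C2*t*exp(-3*t).
Apply the initial conditions: x(0) = -8/27 + C1 = 0 and x'(0) = -2/9 + C2 - 3*C1 = -4. Solving gives C1 = 8/27, C2 = -26/9.

x = -8/27 - 2*t/9 + 8*exp(-3*t)/27 - 26*t*exp(-3*t)/9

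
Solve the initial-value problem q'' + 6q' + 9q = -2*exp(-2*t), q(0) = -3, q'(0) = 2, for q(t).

Characteristic equation r² + 6r + 9 = 0 has discriminant (6)² - 4·(9) = 0, so r = -3 is a repeated root.
Hence q_h = (C1 + C2*t)*exp(-3*t).
Try q_p = A*exp(-2*t). Substituting into the equation and dividing by exp(-2*t) gives A = -2, so q_p = -2*exp(-2*t).
General solution: q = -2*exp(-2*t) + C1*exp(-3*t) + C2*t*exp(-3*t).
Apply the initial conditions: q(0) = -2 + C1 = -3 and q'(0) = 4 + C2 - 3*C1 = 2. Solving gives C1 = -1, C2 = -5.

q = -exp(-3*t) - 2*exp(-2*t) - 5*t*exp(-3*t)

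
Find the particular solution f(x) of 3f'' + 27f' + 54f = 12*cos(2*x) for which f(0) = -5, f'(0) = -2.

f = -428*exp(-3*x)/39 + 7*cos(2*x)/65 + 9*sin(2*x)/65 + 88*exp(-6*x)/15

Divide through by 3: f'' + 9f' + 18f = 4*cos(2*x).
Characteristic equation r² + 9r + 18 = 0 factors as (r + 6)(r + 3) = 0, so r = -6, -3.
Hence f_h = C1*exp(-6*x) + C2*exp(-3*x).
Try f_p = A*cos(2*x) + B*sin(2*x). Substituting and equating the coefficients of cos(2x) and sin(2x) gives A = 7/65, B = 9/65, so f_p = 7*cos(2*x)/65 + 9*sin(2*x)/65.
General solution: f = 7*cos(2*x)/65 + 9*sin(2*x)/65 + C1*exp(-6*x) + C2*exp(-3*x).
Apply the initial conditions: f(0) = 7/65 + C1 + C2 = -5 and f'(0) = 18/65 - 6*C1 - 3*C2 = -2. Solving gives C1 = 88/15, C2 = -428/39.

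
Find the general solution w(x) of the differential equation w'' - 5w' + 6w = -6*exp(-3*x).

Characteristic equation r² - 5r + 6 = 0 factors as (r - 3)(r - 2) = 0, so r = 3, 2.
Hence w_h = C1*exp(3*x) + C2*exp(2*x).
Try w_p = A*exp(-3*x). Substituting into the equation and dividing by exp(-3*x) gives A = -1/5, so w_p = -exp(-3*x)/5.

w = -exp(-3*x)/5 + C1*exp(3*x) + C2*exp(2*x)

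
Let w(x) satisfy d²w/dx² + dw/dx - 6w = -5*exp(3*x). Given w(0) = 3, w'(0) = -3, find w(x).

w = -5*exp(3*x)/6 + 11*exp(2*x)/5 + 49*exp(-3*x)/30

Characteristic equation r² + r - 6 = 0 factors as (r - 2)(r + 3) = 0, so r = 2, -3.
Hence w_h = C1*exp(2*x) + C2*exp(-3*x).
Try w_p = A*exp(3*x). Substituting into the equation and dividing by exp(3*x) gives A = -5/6, so w_p = -5*exp(3*x)/6.
General solution: w = -5*exp(3*x)/6 + C1*exp(2*x) + C2*exp(-3*x).
Apply the initial conditions: w(0) = -5/6 + C1 + C2 = 3 and w'(0) = -5/2 - 3*C2 + 2*C1 = -3. Solving gives C1 = 11/5, C2 = 49/30.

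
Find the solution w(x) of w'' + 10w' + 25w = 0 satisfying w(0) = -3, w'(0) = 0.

Characteristic equation r² + 10r + 25 = 0 has discriminant (10)² - 4·(25) = 0, so r = -5 is a repeated root.
Hence w_h = (C1 + C2*x)*exp(-5*x).
Apply the initial conditions: w(0) = C1 = -3 and w'(0) = C2 - 5*C1 = 0. Solving gives C1 = -3, C2 = -15.

w = -3*exp(-5*x) - 15*x*exp(-5*x)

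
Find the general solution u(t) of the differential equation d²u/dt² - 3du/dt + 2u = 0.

Characteristic equation r² - 3r + 2 = 0 factors as (r - 2)(r - 1) = 0, so r = 2, 1.
Hence u_h = C1*exp(2*t) + C2*exp(t).

u = C1*exp(2*t) + C2*exp(t)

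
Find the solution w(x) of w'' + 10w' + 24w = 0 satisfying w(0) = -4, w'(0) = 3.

w = -21*exp(-4*x)/2 + 13*exp(-6*x)/2

Characteristic equation r² + 10r + 24 = 0 factors as (r + 4)(r + 6) = 0, so r = -4, -6.
Hence w_h = C1*exp(-4*x) + C2*exp(-6*x).
Apply the initial conditions: w(0) = C1 + C2 = -4 and w'(0) = -6*C2 - 4*C1 = 3. Solving gives C1 = -21/2, C2 = 13/2.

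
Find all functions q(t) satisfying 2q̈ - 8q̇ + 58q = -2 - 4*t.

q = -37/841 - 2*t/29 + C1*cos(5*t)*exp(2*t) + C2*exp(2*t)*sin(5*t)

Divide through by 2: q'' - 4q' + 29q = -1 - 2*t.
Characteristic equation r² - 4r + 29 = 0 has discriminant (-4)² - 4·(29) = -100 < 0, so r = 2 ± 5i.
Hence q_h = C1*cos(5*t)*exp(2*t) + C2*exp(2*t)*sin(5*t).
For the particular solution try q_p = A0 + A1*t. Substituting and matching coefficients of each power of t gives A0 = -37/841, A1 = -2/29, so q_p = -37/841 - 2*t/29.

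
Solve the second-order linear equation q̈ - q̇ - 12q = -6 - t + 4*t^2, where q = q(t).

q = 187/432 - t**2/3 + 5*t/36 + C1*exp(-3*t) + C2*exp(4*t)

Characteristic equation r² - r - 12 = 0 factors as (r + 3)(r - 4) = 0, so r = -3, 4.
Hence q_h = C1*exp(-3*t) + C2*exp(4*t).
For the particular solution try q_p = A0 + A1*t + A2*t^2. Substituting and matching coefficients of each power of t gives A0 = 187/432, A1 = 5/36, A2 = -1/3, so q_p = 187/432 - t^2/3 + 5*t/36.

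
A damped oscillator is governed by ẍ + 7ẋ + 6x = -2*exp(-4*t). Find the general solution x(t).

Characteristic equation r² + 7r + 6 = 0 factors as (r + 6)(r + 1) = 0, so r = -6, -1.
Hence x_h = C1*exp(-6*t) + C2*exp(-t).
Try x_p = A*exp(-4*t). Substituting into the equation and dividing by exp(-4*t) gives A = 1/3, so x_p = exp(-4*t)/3.

x = exp(-4*t)/3 + C1*exp(-6*t) + C2*exp(-t)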